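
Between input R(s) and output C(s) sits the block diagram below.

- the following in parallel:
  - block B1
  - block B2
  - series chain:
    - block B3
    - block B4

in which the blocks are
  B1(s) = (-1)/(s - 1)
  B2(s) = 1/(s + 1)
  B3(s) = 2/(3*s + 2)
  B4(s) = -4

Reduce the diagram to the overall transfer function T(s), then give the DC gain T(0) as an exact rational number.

Reducing step by step:

Step 1: combine B3, B4 in series = (-8)/(3*s + 2)
Step 2: sum the parallel branches B1, B2, (B3*B4) = (-8*s^2 - 6*s + 4)/(3*s^3 + 2*s^2 - 3*s - 2)
Step 2 gives the overall T(s). Then T(0) = 4/(-2) = -2.

Answer: -2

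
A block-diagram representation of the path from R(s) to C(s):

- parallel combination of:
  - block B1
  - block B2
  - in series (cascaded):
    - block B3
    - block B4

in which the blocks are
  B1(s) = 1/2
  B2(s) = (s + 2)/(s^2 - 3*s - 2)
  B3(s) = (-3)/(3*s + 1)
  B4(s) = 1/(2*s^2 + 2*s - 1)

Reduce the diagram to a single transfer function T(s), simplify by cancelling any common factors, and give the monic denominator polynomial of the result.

[1] reduce the series chain B3, B4, giving (-3)/(6*s^3 + 8*s^2 - s - 1)
[2] sum the parallel branches B1, B2, (B3*B4), giving (6*s^5 + 2*s^4 + 3*s^3 + 10*s^2 + 17*s + 10)/(12*s^5 - 20*s^4 - 74*s^3 - 28*s^2 + 10*s + 4)
T(s) is the step-2 result (common factors already cancelled). Leading coefficient of the denominator: 12. Divide through by 12 for the monic polynomial.

Therefore the answer is s^5 - 5*s^4/3 - 37*s^3/6 - 7*s^2/3 + 5*s/6 + 1/3.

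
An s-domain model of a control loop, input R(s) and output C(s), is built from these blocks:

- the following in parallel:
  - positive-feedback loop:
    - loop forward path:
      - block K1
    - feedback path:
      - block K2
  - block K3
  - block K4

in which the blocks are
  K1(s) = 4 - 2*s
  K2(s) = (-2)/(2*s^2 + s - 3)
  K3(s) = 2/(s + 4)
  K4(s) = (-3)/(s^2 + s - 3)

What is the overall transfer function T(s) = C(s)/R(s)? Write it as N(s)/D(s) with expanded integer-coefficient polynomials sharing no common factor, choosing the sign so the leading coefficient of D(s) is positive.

Step 1 - close the feedback loop around K1, K2 -> (-4*s^3 + 6*s^2 + 10*s - 12)/(2*s^2 - 3*s + 5)
Step 2 - add [K1/(1-K1*K2)], K3, K4 (parallel), which is the overall transfer function T(s) = C(s)/R(s) in lowest terms

Therefore the answer is (-4*s^6 - 14*s^5 + 40*s^4 + 84*s^3 - 145*s^2 - 83*s + 54)/(2*s^5 + 7*s^4 - 8*s^3 - 2*s^2 + 41*s - 60).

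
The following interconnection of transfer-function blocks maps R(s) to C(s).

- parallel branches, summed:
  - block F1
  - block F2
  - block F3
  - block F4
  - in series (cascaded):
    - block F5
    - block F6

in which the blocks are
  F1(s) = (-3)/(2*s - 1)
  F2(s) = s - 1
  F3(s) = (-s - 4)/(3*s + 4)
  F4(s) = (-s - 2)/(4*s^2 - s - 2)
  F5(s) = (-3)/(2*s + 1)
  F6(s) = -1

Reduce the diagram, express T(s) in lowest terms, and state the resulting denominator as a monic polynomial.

Step 1: combine F5, F6 in series -> 3/(2*s + 1)
Step 2: combine F1, F2, F3, F4, (F5*F6) in parallel -> (48*s^6 - 12*s^5 - 176*s^4 - 77*s^3 - 5*s^2 + 62*s + 40)/(48*s^5 + 52*s^4 - 52*s^3 - 45*s^2 + 10*s + 8)
Step 2 gives the fully reduced T(s), with no common factor left to cancel. The denominator's leading coefficient is 48, so divide each of its coefficients by 48 to get the monic form.

Final answer: s^5 + 13*s^4/12 - 13*s^3/12 - 15*s^2/16 + 5*s/24 + 1/6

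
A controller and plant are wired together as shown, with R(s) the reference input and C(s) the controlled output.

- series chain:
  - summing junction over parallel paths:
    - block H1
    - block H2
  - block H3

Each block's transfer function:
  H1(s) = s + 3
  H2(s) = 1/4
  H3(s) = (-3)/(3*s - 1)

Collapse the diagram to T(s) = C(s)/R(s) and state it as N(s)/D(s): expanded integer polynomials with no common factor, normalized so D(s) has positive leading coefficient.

1. sum the parallel branches H1, H2 gives s + 13/4
2. combine (H1+H2), H3 in series: this yields T(s), and no further normalization is needed

Hence the answer: (-12*s - 39)/(12*s - 4)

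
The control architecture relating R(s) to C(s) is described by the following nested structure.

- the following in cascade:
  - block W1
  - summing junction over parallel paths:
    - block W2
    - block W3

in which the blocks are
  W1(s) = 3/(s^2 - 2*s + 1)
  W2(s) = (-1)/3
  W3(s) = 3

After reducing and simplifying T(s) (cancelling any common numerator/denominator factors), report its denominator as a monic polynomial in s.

The answer is s^2 - 2*s + 1.

Reasoning:
Step 1: sum the parallel branches W2, W3 = 8/3
Step 2: multiply W1, (W2+W3) (series) = 8/(s^2 - 2*s + 1)
That last expression is T(s), already simplified, and its denominator is already monic.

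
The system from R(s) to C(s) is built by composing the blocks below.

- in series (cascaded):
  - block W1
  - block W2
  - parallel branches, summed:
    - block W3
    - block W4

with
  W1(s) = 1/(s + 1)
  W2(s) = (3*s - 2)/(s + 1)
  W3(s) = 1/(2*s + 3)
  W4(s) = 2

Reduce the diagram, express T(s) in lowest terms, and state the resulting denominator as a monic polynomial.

Reducing step by step:

[1] combine W3, W4 in parallel: (4*s + 7)/(2*s + 3)
[2] series reduction of W1, W2, (W3+W4): (12*s^2 + 13*s - 14)/(2*s^3 + 7*s^2 + 8*s + 3)
That last expression is T(s), already simplified. Scaling its denominator by 1/2 (the reciprocal of the leading coefficient) yields the monic denominator.

Answer: s^3 + 7*s^2/2 + 4*s + 3/2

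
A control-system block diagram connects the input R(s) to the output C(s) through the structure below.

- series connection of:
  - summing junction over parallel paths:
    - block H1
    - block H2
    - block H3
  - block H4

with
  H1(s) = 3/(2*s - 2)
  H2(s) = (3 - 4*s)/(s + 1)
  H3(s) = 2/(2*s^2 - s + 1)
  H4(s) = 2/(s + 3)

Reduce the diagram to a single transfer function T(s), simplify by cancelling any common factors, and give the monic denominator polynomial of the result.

Answer: s^5 + 5*s^4/2 - 2*s^3 - s^2 + s - 3/2

Working:
Step 1 - reduce the parallel group H1, H2, H3, giving (-16*s^4 + 42*s^3 - 27*s^2 + 20*s - 7)/(4*s^4 - 2*s^3 - 2*s^2 + 2*s - 2)
Step 2 - reduce the series chain (H1+H2+H3), H4, giving (-16*s^4 + 42*s^3 - 27*s^2 + 20*s - 7)/(2*s^5 + 5*s^4 - 4*s^3 - 2*s^2 + 2*s - 3)
T(s) is the step-2 result (common factors already cancelled). Leading coefficient of the denominator: 2. Divide through by 2 for the monic polynomial.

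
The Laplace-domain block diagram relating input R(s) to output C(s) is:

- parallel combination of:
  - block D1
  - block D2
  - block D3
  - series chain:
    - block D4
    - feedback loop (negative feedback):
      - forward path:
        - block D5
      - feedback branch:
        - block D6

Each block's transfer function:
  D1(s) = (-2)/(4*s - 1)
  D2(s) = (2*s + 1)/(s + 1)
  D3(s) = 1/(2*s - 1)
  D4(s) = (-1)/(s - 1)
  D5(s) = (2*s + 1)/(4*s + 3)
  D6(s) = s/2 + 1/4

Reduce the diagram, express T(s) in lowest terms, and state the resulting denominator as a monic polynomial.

Step 1: reduce the feedback loop with forward D5 and return D6; result (8*s + 4)/(4*s^2 + 20*s + 13)
Step 2: series reduction of D4, [D5/(1+D5*D6)]; result (-8*s - 4)/(4*s^3 + 16*s^2 - 7*s - 13)
Step 3: combine D1, D2, D3, (D4*[D5/(1+D5*D6)]) in parallel; result (64*s^6 + 240*s^5 - 252*s^4 - 268*s^3 + 137*s^2 + 37*s - 30)/(32*s^6 + 136*s^5 - 44*s^4 - 194*s^3 + 25*s^2 + 58*s - 13)
Step 3 gives the fully reduced T(s), with no common factor left to cancel. The denominator's leading coefficient is 32, so divide each of its coefficients by 32 to get the monic form.

Answer: s^6 + 17*s^5/4 - 11*s^4/8 - 97*s^3/16 + 25*s^2/32 + 29*s/16 - 13/32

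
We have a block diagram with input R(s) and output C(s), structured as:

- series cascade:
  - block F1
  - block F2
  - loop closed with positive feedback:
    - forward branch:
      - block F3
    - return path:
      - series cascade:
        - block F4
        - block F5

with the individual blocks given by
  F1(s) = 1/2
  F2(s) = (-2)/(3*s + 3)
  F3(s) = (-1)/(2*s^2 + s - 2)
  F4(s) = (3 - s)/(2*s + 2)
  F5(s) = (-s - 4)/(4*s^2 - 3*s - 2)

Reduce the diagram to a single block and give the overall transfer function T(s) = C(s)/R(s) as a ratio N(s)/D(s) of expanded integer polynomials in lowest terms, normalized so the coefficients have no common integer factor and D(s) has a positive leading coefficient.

Answer: (8*s^2 - 6*s - 4)/(48*s^5 + 36*s^4 - 102*s^3 - 63*s^2 + 51*s - 12)

Working:
1. multiply F4, F5 (series), giving (s^2 + s - 12)/(8*s^3 + 2*s^2 - 10*s - 4)
2. reduce the feedback loop with forward F3 and return (F4*F5), giving (-8*s^3 - 2*s^2 + 10*s + 4)/(16*s^5 + 12*s^4 - 34*s^3 - 21*s^2 + 17*s - 4)
3. combine F1, F2, [F3/(1-F3*(F4*F5))] in series - this is the overall T(s), already in the required normalized form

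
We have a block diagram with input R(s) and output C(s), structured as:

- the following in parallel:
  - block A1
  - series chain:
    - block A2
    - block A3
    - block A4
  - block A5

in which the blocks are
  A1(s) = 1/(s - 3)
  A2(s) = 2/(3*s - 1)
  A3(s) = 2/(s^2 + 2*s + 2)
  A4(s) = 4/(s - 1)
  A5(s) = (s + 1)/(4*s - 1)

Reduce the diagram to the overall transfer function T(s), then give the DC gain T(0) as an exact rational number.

1. series reduction of A2, A3, A4; result 16/(3*s^4 + 2*s^3 - s^2 - 6*s + 2)
2. sum the parallel branches A1, (A2*A3*A4), A5; result (3*s^6 + 8*s^5 - 9*s^4 - 16*s^3 + 58*s^2 - 180*s + 40)/(12*s^6 - 31*s^5 - 21*s^4 - 5*s^3 + 83*s^2 - 44*s + 6)
Step 2 gives the overall T(s). Then T(0) = 40/6 = 20/3.

Final answer: 20/3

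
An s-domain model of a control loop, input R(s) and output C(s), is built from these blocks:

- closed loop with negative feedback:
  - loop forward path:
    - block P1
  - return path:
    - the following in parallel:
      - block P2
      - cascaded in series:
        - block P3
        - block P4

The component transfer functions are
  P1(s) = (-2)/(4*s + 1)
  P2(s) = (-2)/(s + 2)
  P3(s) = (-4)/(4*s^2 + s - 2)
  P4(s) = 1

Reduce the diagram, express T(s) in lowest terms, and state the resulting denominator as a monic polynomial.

Answer: s^4 + 5*s^3/2 + 25*s^2/16 - s/4 + 1/4

Working:
Step 1: combine P3, P4 in series -> (-4)/(4*s^2 + s - 2)
Step 2: sum the parallel branches P2, (P3*P4) -> (-8*s^2 - 6*s - 4)/(4*s^3 + 9*s^2 - 4)
Step 3: reduce the feedback loop with forward P1 and return (P2+(P3*P4)) -> (-8*s^3 - 18*s^2 + 8)/(16*s^4 + 40*s^3 + 25*s^2 - 4*s + 4)
No further cancellation is possible in the step-3 result, so that is T(s). Its denominator becomes monic after dividing by the leading coefficient 16.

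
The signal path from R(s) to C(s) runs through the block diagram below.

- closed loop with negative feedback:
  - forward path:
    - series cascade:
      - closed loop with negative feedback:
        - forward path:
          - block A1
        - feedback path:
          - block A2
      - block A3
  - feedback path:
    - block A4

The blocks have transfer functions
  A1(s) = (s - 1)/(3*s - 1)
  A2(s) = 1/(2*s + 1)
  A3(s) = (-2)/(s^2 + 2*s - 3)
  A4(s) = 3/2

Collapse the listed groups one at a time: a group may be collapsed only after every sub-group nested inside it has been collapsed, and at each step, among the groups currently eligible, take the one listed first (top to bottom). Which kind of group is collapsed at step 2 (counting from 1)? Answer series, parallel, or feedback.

Reducing step by step:

Step 1: apply the feedback formula to A1, A2
Step 2: cascade [A1/(1+A1*A2)], A3
Step 3: feedback reduction of ([A1/(1+A1*A2)]*A3), A4
At step 2 the group reduced is series.

Answer: series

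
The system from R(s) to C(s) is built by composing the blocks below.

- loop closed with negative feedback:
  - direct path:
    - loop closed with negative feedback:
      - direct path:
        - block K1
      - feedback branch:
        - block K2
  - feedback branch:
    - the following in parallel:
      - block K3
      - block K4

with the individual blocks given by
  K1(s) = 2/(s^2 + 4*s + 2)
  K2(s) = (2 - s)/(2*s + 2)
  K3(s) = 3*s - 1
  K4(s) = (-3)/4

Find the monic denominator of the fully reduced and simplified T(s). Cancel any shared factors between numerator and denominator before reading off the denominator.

The answer is s^3 + 11*s^2 + 15*s/2 + 1/2.

Reasoning:
Step 1 - feedback reduction of K1, K2: (2*s + 2)/(s^3 + 5*s^2 + 5*s + 4)
Step 2 - reduce the parallel group K3, K4: 3*s - 7/4
Step 3 - close the feedback loop around [K1/(1+K1*K2)], (K3+K4): (4*s + 4)/(2*s^3 + 22*s^2 + 15*s + 1)
Step 3 gives the fully reduced T(s), with no common factor left to cancel. The denominator's leading coefficient is 2, so divide each of its coefficients by 2 to get the monic form.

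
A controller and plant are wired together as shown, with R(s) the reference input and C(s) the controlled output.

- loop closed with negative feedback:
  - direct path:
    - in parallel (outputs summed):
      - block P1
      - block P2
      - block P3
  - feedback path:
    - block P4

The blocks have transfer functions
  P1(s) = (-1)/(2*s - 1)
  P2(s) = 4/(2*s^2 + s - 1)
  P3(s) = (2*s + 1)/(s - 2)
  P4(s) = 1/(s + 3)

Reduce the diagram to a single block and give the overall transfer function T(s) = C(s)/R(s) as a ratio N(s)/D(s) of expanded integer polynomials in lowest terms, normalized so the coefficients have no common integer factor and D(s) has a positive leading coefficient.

(1) combine P1, P2, P3 in parallel -> (4*s^3 + 3*s^2 + 4*s - 7)/(2*s^3 - 3*s^2 - 3*s + 2)
(2) reduce the feedback loop with forward (P1+P2+P3) and return P4: this yields T(s), and no further normalization is needed

Final answer: (4*s^4 + 15*s^3 + 13*s^2 + 5*s - 21)/(2*s^4 + 7*s^3 - 9*s^2 - 3*s - 1)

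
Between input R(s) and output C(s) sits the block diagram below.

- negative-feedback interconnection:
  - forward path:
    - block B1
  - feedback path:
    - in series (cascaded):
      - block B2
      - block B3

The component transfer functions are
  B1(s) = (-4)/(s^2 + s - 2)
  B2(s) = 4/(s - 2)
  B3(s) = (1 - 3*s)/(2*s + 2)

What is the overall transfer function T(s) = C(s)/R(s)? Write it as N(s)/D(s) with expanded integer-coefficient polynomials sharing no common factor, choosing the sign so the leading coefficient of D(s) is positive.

(1) cascade B2, B3 -> (2 - 6*s)/(s^2 - s - 2)
(2) reduce the feedback loop with forward B1 and return (B2*B3) - this is the overall T(s), already in the required normalized form

Answer: (-4*s^2 + 4*s + 8)/(s^4 - 5*s^2 + 24*s - 4)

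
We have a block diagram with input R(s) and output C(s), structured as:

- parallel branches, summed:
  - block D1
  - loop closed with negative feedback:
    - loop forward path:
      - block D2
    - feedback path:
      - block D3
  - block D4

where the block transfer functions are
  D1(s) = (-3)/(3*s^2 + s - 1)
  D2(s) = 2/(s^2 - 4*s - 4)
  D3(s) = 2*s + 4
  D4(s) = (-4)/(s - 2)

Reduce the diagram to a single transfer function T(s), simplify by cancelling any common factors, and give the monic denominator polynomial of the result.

The answer is s^5 - 5*s^4/3 + 3*s^3 - 6*s^2 - 4*s + 8/3.

Reasoning:
(1) close the feedback loop around D2, D3 -> 2/(s^2 + 4)
(2) sum the parallel branches D1, [D2/(1+D2*D3)], D4 -> (-12*s^4 - s^3 - 48*s^2 - 34*s + 44)/(3*s^5 - 5*s^4 + 9*s^3 - 18*s^2 - 12*s + 8)
No further cancellation is possible in the step-2 result, so that is T(s). Its denominator becomes monic after dividing by the leading coefficient 3.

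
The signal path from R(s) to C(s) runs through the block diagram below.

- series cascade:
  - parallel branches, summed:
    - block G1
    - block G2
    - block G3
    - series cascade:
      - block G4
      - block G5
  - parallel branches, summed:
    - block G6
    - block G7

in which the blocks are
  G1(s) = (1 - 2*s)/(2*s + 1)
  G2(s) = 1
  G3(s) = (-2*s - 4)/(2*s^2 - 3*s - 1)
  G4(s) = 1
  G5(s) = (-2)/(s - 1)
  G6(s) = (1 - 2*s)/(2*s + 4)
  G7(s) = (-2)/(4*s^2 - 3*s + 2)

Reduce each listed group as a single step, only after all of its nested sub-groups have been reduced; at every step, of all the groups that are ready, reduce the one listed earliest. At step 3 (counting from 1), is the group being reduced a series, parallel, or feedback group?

Step 1 - series reduction of G4, G5
Step 2 - combine G1, G2, G3, (G4*G5) in parallel
Step 3 - reduce the parallel group G6, G7
Step 4 - cascade (G1+G2+G3+(G4*G5)), (G6+G7)
Step 3: parallel.

Answer: parallel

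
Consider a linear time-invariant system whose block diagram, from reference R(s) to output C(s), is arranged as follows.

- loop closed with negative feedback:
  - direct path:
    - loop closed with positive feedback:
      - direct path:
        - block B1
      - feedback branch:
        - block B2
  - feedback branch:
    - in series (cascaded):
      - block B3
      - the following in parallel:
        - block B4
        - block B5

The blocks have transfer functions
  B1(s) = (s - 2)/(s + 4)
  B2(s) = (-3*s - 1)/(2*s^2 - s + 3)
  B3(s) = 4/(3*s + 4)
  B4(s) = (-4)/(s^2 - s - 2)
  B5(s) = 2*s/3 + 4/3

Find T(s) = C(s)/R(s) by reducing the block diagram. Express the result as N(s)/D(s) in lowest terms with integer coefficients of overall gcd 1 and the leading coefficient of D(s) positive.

Step 1 - close the feedback loop around B1, B2 -> (2*s^3 - 5*s^2 + 5*s - 6)/(2*s^3 + 10*s^2 - 6*s + 10)
Step 2 - combine B4, B5 in parallel -> (2*s^3 + 2*s^2 - 8*s - 20)/(3*s^2 - 3*s - 6)
Step 3 - combine B3, (B4+B5) in series -> (8*s^3 + 8*s^2 - 32*s - 80)/(9*s^3 + 3*s^2 - 30*s - 24)
Step 4 - apply the feedback formula to [B1/(1-B1*B2)], (B3*(B4+B5)), which is the overall transfer function T(s) = C(s)/R(s) in lowest terms

Final answer: (18*s^5 - 3*s^4 - 36*s^3 - 9*s^2 - 66*s - 72)/(34*s^5 + 140*s^4 + 132*s^3 - 20*s^2 + 122*s - 120)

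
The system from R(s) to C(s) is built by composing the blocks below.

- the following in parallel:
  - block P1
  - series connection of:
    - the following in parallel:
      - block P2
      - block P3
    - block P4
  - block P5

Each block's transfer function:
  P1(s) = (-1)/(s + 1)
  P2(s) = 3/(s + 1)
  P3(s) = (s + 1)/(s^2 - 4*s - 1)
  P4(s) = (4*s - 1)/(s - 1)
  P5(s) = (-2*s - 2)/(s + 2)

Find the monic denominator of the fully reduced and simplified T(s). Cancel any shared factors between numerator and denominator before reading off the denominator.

Answer: s^5 - 2*s^4 - 10*s^3 + 9*s + 2

Working:
Step 1. reduce the parallel group P2, P3; result (4*s^2 - 10*s - 2)/(s^3 - 3*s^2 - 5*s - 1)
Step 2. multiply (P2+P3), P4 (series); result (16*s^3 - 44*s^2 + 2*s + 2)/(s^4 - 4*s^3 - 2*s^2 + 4*s + 1)
Step 3. combine P1, ((P2+P3)*P4), P5 in parallel; result (-2*s^5 + 21*s^4 + 3*s^3 - 83*s^2 - 11*s)/(s^5 - 2*s^4 - 10*s^3 + 9*s + 2)
Step 3 gives the fully reduced T(s), with no common factor left to cancel. The denominator is already monic (leading coefficient 1).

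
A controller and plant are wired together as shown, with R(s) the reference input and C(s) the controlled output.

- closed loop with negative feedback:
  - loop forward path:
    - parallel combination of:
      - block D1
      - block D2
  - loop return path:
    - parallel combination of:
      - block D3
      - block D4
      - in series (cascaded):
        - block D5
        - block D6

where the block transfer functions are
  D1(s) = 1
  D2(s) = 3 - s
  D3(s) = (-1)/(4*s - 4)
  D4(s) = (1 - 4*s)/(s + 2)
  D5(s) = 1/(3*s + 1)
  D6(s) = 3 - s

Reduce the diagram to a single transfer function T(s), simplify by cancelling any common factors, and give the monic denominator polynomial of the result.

(1) parallel reduction of D1, D2 = 4 - s
(2) series reduction of D5, D6 = (3 - s)/(3*s + 1)
(3) combine D3, D4, (D5*D6) in parallel = (-52*s^3 + 49*s^2 + 21*s - 30)/(12*s^3 + 16*s^2 - 20*s - 8)
(4) collapse the loop ((D1+D2) forward, (D3+D4+(D5*D6)) return) = (-12*s^4 + 32*s^3 + 84*s^2 - 72*s - 32)/(52*s^4 - 245*s^3 + 191*s^2 + 94*s - 128)
No further cancellation is possible in the step-4 result, so that is T(s). Its denominator becomes monic after dividing by the leading coefficient 52.

Hence the answer: s^4 - 245*s^3/52 + 191*s^2/52 + 47*s/26 - 32/13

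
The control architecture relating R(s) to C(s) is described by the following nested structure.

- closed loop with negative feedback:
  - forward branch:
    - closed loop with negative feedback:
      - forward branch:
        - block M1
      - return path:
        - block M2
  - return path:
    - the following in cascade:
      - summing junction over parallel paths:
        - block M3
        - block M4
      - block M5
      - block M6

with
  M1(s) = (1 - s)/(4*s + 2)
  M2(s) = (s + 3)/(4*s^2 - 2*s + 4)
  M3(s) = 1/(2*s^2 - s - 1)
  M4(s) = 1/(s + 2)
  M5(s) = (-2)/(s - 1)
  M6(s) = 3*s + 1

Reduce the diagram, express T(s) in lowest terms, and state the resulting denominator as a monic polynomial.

First reduce the diagram to T(s).

Step 1: collapse the loop (M1 forward, M2 return); result (-4*s^3 + 6*s^2 - 6*s + 4)/(16*s^3 - s^2 + 10*s + 11)
Step 2: reduce the parallel group M3, M4; result (2*s^2 + 1)/(2*s^3 + 3*s^2 - 3*s - 2)
Step 3: series reduction of (M3+M4), M5, M6; result (-12*s^3 - 4*s^2 - 6*s - 2)/(2*s^4 + s^3 - 6*s^2 + s + 2)
Step 4: reduce the feedback loop with forward [M1/(1+M1*M2)] and return ((M3+M4)*M5*M6); result (-8*s^6 + 18*s^4 - 20*s^3 + 18*s^2 - 8)/(32*s^6 + 94*s^5 - 39*s^4 + 87*s^3 + 17*s^2 - 33*s - 14)
The result of step 4 is T(s) in lowest terms. Its denominator has leading coefficient 32; dividing the denominator through by 32 makes it monic.

Answer: s^6 + 47*s^5/16 - 39*s^4/32 + 87*s^3/32 + 17*s^2/32 - 33*s/32 - 7/16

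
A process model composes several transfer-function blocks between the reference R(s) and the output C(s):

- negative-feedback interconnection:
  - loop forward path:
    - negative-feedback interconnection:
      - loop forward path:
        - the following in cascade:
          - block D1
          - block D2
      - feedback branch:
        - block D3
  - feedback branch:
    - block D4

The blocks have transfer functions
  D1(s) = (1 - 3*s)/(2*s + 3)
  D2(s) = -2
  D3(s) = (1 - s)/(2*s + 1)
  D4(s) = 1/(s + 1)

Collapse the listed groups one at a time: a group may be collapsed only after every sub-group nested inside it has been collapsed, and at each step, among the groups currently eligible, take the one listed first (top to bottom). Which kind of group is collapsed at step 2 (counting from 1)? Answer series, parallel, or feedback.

(1) combine D1, D2 in series
(2) collapse the loop ((D1*D2) forward, D3 return)
(3) close the feedback loop around [(D1*D2)/(1+(D1*D2)*D3)], D4
Step 2: feedback.

Final answer: feedback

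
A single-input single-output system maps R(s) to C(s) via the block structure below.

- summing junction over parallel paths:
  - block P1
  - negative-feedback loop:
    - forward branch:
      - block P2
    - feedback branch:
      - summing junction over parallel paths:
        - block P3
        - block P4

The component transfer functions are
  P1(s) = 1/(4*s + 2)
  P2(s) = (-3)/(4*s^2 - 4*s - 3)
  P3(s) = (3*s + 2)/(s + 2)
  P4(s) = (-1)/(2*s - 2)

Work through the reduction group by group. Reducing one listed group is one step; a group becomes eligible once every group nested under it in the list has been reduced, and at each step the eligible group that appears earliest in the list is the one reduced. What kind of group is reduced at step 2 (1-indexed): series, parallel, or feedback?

(1) reduce the parallel group P3, P4
(2) reduce the feedback loop with forward P2 and return (P3+P4)
(3) add P1, [P2/(1+P2*(P3+P4))] (parallel)
Step 2: feedback.

Therefore the answer is feedback.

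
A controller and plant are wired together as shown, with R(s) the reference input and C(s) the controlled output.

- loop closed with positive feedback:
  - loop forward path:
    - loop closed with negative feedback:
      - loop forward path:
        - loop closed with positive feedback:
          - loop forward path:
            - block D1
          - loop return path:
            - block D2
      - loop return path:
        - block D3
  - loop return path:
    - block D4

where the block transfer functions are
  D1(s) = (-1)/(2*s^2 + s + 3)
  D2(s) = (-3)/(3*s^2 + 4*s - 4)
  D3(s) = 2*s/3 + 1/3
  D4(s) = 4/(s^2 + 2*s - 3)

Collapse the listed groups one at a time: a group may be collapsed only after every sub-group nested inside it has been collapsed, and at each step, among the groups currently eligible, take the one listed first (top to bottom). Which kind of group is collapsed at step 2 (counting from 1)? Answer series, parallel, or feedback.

1. collapse the loop (D1 forward, D2 return)
2. reduce the feedback loop with forward [D1/(1-D1*D2)] and return D3
3. close the feedback loop around [[D1/(1-D1*D2)]/(1+[D1/(1-D1*D2)]*D3)], D4
Step 2: feedback.

Answer: feedback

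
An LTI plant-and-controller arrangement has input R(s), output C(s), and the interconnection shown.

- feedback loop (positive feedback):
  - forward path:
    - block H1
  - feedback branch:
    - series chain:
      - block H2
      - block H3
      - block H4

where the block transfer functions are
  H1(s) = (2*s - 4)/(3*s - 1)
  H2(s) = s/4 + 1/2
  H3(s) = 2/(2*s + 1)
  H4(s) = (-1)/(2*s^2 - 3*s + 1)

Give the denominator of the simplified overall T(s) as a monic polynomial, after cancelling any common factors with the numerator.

Step 1 - multiply H2, H3, H4 (series) = (-s - 2)/(8*s^3 - 8*s^2 - 2*s + 2)
Step 2 - close the feedback loop around H1, (H2*H3*H4) = (8*s^4 - 24*s^3 + 14*s^2 + 6*s - 4)/(12*s^4 - 16*s^3 + 2*s^2 + 4*s - 5)
Step 2 gives the fully reduced T(s), with no common factor left to cancel. The denominator's leading coefficient is 12, so divide each of its coefficients by 12 to get the monic form.

Final answer: s^4 - 4*s^3/3 + s^2/6 + s/3 - 5/12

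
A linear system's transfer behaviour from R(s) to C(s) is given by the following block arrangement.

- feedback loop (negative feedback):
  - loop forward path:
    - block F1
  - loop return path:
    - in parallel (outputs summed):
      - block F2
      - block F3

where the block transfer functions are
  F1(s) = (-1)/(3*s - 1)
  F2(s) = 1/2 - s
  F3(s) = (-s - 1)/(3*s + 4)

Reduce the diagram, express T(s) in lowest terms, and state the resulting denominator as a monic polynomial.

1. reduce the parallel group F2, F3 = (-6*s^2 - 7*s + 2)/(6*s + 8)
2. collapse the loop (F1 forward, (F2+F3) return) = (-6*s - 8)/(24*s^2 + 25*s - 10)
That last expression is T(s), already simplified. Scaling its denominator by 1/24 (the reciprocal of the leading coefficient) yields the monic denominator.

Final answer: s^2 + 25*s/24 - 5/12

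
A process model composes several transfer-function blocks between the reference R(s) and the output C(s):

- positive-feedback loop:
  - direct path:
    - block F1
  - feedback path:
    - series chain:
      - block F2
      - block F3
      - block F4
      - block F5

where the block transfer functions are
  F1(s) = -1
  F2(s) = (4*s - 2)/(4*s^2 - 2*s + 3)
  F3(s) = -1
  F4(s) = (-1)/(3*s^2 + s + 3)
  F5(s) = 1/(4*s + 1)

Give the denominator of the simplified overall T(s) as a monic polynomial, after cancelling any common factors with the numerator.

[1] cascade F2, F3, F4, F5, giving (4*s - 2)/(48*s^5 + 4*s^4 + 74*s^3 + 7*s^2 + 33*s + 9)
[2] close the feedback loop around F1, (F2*F3*F4*F5), giving (-48*s^5 - 4*s^4 - 74*s^3 - 7*s^2 - 33*s - 9)/(48*s^5 + 4*s^4 + 74*s^3 + 7*s^2 + 37*s + 7)
No further cancellation is possible in the step-2 result, so that is T(s). Its denominator becomes monic after dividing by the leading coefficient 48.

Hence the answer: s^5 + s^4/12 + 37*s^3/24 + 7*s^2/48 + 37*s/48 + 7/48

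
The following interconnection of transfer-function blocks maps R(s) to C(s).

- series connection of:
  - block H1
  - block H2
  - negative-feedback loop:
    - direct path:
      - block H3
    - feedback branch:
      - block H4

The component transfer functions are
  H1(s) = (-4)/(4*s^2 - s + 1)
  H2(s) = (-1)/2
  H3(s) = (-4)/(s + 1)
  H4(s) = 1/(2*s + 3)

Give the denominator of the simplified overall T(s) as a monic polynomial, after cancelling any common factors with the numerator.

1. reduce the feedback loop with forward H3 and return H4; result (-8*s - 12)/(2*s^2 + 5*s - 1)
2. cascade H1, H2, [H3/(1+H3*H4)]; result (-16*s - 24)/(8*s^4 + 18*s^3 - 7*s^2 + 6*s - 1)
Step 2 gives the fully reduced T(s), with no common factor left to cancel. The denominator's leading coefficient is 8, so divide each of its coefficients by 8 to get the monic form.

Hence the answer: s^4 + 9*s^3/4 - 7*s^2/8 + 3*s/4 - 1/8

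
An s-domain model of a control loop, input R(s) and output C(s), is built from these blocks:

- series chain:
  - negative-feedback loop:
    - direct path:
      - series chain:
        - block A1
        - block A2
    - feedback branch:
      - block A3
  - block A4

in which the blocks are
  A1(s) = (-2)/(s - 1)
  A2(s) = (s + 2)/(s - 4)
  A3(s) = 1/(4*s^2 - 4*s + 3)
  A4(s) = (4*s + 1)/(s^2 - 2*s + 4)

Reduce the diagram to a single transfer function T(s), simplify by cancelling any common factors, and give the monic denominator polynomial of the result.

Answer: s^6 - 8*s^5 + 103*s^4/4 - 207*s^3/4 + 115*s^2/2 - 37*s + 8

Working:
(1) series reduction of A1, A2: (-2*s - 4)/(s^2 - 5*s + 4)
(2) reduce the feedback loop with forward (A1*A2) and return A3: (-8*s^3 - 8*s^2 + 10*s - 12)/(4*s^4 - 24*s^3 + 39*s^2 - 33*s + 8)
(3) multiply [(A1*A2)/(1+(A1*A2)*A3)], A4 (series): (-32*s^4 - 40*s^3 + 32*s^2 - 38*s - 12)/(4*s^6 - 32*s^5 + 103*s^4 - 207*s^3 + 230*s^2 - 148*s + 32)
The result of step 3 is T(s) in lowest terms. Its denominator has leading coefficient 4; dividing the denominator through by 4 makes it monic.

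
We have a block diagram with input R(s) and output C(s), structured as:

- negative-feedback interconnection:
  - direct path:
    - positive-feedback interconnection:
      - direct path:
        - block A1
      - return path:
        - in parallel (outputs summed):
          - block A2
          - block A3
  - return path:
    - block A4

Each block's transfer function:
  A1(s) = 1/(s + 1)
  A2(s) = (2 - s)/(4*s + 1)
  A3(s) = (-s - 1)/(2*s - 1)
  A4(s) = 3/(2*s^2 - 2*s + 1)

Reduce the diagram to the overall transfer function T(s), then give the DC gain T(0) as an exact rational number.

Step 1 - combine A2, A3 in parallel: (-6*s^2 - 3)/(8*s^2 - 2*s - 1)
Step 2 - feedback reduction of A1, (A2+A3): (8*s^2 - 2*s - 1)/(8*s^3 + 12*s^2 - 3*s + 2)
Step 3 - collapse the loop ([A1/(1-A1*(A2+A3))] forward, A4 return): (16*s^4 - 20*s^3 + 10*s^2 - 1)/(16*s^5 + 8*s^4 - 22*s^3 + 46*s^2 - 13*s - 1)
Step 3 gives the overall T(s). Then T(0) = -1/(-1) = 1.

Answer: 1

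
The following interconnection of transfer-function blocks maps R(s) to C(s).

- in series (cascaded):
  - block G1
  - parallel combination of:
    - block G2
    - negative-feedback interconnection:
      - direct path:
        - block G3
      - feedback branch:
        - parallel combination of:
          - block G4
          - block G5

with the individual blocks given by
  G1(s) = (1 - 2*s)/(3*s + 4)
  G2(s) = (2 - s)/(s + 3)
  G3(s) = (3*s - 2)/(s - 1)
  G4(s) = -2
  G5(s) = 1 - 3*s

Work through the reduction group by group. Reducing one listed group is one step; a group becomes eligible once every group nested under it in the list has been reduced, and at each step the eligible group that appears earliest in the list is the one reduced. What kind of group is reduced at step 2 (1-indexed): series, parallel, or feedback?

Reducing step by step:

1. combine G4, G5 in parallel
2. close the feedback loop around G3, (G4+G5)
3. parallel reduction of G2, [G3/(1+G3*(G4+G5))]
4. combine G1, (G2+[G3/(1+G3*(G4+G5))]) in series
Step 2 collapses a feedback group.

Answer: feedback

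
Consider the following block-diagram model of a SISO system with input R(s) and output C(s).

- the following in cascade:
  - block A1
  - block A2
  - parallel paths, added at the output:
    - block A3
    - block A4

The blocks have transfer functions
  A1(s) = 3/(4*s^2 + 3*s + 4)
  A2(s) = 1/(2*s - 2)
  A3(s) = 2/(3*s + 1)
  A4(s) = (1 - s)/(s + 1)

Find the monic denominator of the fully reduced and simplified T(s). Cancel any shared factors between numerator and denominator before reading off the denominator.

Step 1 - combine A3, A4 in parallel gives (-3*s^2 + 4*s + 3)/(3*s^2 + 4*s + 1)
Step 2 - multiply A1, A2, (A3+A4) (series) gives (-9*s^2 + 12*s + 9)/(24*s^5 + 26*s^4 + 6*s^3 - 18*s^2 - 30*s - 8)
No further cancellation is possible in the step-2 result, so that is T(s). Its denominator becomes monic after dividing by the leading coefficient 24.

Answer: s^5 + 13*s^4/12 + s^3/4 - 3*s^2/4 - 5*s/4 - 1/3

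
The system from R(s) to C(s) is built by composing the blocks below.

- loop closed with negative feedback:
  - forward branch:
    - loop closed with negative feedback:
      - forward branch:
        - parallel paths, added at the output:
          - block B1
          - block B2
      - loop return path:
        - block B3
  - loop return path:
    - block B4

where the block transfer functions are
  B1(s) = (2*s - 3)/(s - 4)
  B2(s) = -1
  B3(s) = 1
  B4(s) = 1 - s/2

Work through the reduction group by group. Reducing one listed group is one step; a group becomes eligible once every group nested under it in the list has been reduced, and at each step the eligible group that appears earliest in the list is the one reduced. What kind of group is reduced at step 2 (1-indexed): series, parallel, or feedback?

(1) parallel reduction of B1, B2
(2) reduce the feedback loop with forward (B1+B2) and return B3
(3) reduce the feedback loop with forward [(B1+B2)/(1+(B1+B2)*B3)] and return B4
At step 2 the group reduced is feedback.

Therefore the answer is feedback.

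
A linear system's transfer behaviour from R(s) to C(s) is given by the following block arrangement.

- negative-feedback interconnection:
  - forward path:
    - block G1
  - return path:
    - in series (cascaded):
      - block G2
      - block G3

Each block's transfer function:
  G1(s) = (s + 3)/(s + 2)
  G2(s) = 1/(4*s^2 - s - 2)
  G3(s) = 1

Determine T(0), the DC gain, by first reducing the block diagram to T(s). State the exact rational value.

The answer is 6.

Reasoning:
[1] series reduction of G2, G3 = 1/(4*s^2 - s - 2)
[2] apply the feedback formula to G1, (G2*G3) = (4*s^3 + 11*s^2 - 5*s - 6)/(4*s^3 + 7*s^2 - 3*s - 1)
That last expression is T(s); at s = 0 only the constant terms survive, so T(0) = -6/(-1) = 6.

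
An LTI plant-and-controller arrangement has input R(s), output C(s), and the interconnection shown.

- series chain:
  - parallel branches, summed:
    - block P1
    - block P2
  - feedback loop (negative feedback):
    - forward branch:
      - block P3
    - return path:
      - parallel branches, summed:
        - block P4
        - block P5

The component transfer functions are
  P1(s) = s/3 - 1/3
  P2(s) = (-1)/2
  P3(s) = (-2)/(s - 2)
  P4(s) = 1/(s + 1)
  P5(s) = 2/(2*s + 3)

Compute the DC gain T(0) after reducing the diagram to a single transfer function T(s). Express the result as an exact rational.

First reduce the diagram to T(s).

Step 1: reduce the parallel group P1, P2: s/3 - 5/6
Step 2: sum the parallel branches P4, P5: (4*s + 5)/(2*s^2 + 5*s + 3)
Step 3: collapse the loop (P3 forward, (P4+P5) return): (-4*s^2 - 10*s - 6)/(2*s^3 + s^2 - 15*s - 16)
Step 4: combine (P1+P2), [P3/(1+P3*(P4+P5))] in series: (-4*s^3 + 19*s + 15)/(6*s^3 + 3*s^2 - 45*s - 48)
That last expression is T(s); at s = 0 only the constant terms survive, so T(0) = 15/(-48) = -5/16.

Answer: -5/16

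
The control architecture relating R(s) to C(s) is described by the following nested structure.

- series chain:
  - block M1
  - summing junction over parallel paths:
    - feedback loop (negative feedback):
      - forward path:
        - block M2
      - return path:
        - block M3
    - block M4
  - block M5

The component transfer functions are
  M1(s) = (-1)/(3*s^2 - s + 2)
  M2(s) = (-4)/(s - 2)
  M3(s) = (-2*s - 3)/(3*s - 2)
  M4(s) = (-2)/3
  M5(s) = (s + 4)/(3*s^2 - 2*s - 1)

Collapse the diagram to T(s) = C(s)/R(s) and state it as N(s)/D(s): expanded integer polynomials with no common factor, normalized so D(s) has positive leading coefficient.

The answer is (6*s^3 + 60*s^2 + 152*s + 32)/(81*s^6 - 81*s^5 + 477*s^4 - 459*s^3 + 222*s^2 - 144*s - 96).

Reasoning:
Step 1 - close the feedback loop around M2, M3 -> (8 - 12*s)/(3*s^2 + 16)
Step 2 - combine [M2/(1+M2*M3)], M4 in parallel -> (-6*s^2 - 36*s - 8)/(9*s^2 + 48)
Step 3 - combine M1, ([M2/(1+M2*M3)]+M4), M5 in series; the result is T(s) itself (integer coefficients, no common factor, positive leading denominator coefficient)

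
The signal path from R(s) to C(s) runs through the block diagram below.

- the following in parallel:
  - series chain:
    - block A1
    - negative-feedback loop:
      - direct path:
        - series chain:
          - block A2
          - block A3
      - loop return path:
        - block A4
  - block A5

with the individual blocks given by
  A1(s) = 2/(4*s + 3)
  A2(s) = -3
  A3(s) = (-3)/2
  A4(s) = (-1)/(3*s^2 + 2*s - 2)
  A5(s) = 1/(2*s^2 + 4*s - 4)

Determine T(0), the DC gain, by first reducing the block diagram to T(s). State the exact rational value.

Reducing step by step:

Step 1. reduce the series chain A2, A3, giving 9/2
Step 2. feedback reduction of (A2*A3), A4, giving (27*s^2 + 18*s - 18)/(6*s^2 + 4*s - 13)
Step 3. multiply A1, [(A2*A3)/(1+(A2*A3)*A4)] (series), giving (54*s^2 + 36*s - 36)/(24*s^3 + 34*s^2 - 40*s - 39)
Step 4. combine (A1*[(A2*A3)/(1+(A2*A3)*A4)]), A5 in parallel, giving (108*s^4 + 312*s^3 - 110*s^2 - 328*s + 105)/(48*s^5 + 164*s^4 - 40*s^3 - 374*s^2 + 4*s + 156)
Step 4 gives the overall T(s). Then T(0) = 105/156 = 35/52.

Answer: 35/52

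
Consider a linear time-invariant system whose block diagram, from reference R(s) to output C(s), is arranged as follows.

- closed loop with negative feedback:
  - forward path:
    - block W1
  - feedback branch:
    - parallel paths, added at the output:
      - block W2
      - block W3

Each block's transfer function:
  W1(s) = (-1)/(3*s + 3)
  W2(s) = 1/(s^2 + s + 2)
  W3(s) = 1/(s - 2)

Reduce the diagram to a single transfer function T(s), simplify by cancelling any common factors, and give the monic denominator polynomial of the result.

Reducing step by step:

[1] parallel reduction of W2, W3 -> (s^2 + 2*s)/(s^3 - s^2 - 4)
[2] apply the feedback formula to W1, (W2+W3) -> (-s^3 + s^2 + 4)/(3*s^4 - 4*s^2 - 14*s - 12)
T(s) is the step-2 result (common factors already cancelled). Leading coefficient of the denominator: 3. Divide through by 3 for the monic polynomial.

Answer: s^4 - 4*s^2/3 - 14*s/3 - 4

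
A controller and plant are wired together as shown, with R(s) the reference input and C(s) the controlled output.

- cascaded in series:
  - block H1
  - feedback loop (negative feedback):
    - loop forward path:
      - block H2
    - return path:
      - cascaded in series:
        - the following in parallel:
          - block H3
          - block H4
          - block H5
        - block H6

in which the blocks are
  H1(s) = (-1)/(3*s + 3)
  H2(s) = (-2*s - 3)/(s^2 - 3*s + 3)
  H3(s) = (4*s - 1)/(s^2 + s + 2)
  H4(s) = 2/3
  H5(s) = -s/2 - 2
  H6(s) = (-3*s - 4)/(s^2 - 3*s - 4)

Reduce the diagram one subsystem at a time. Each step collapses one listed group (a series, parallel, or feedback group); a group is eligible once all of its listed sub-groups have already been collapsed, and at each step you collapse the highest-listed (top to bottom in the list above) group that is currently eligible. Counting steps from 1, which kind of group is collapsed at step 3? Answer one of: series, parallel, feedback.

Reducing step by step:

[1] add H3, H4, H5 (parallel)
[2] multiply (H3+H4+H5), H6 (series)
[3] collapse the loop (H2 forward, ((H3+H4+H5)*H6) return)
[4] multiply H1, [H2/(1+H2*((H3+H4+H5)*H6))] (series)
So the answer for step 3 is feedback.

Answer: feedback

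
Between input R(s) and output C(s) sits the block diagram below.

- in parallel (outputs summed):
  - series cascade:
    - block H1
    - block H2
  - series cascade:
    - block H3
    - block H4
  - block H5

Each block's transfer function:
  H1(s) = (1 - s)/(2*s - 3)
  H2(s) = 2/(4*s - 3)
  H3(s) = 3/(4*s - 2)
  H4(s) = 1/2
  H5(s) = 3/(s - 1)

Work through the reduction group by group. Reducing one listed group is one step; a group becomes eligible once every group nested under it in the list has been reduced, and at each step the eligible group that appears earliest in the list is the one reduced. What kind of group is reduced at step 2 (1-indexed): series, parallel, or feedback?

Answer: series

Working:
[1] combine H1, H2 in series
[2] series reduction of H3, H4
[3] add (H1*H2), (H3*H4), H5 (parallel)
Step 2 collapses a series group.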